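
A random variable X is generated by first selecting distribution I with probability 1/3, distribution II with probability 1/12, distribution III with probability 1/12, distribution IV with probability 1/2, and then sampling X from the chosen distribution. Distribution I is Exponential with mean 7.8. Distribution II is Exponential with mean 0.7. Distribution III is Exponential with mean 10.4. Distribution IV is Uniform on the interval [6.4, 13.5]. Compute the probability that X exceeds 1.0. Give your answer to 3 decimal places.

0.889

Conditional on each component, P(X > 1.0): I: 0.879673; II: 0.239651; III: 0.908324; IV: 1.
By total probability, P(X > 1.0) = 0.333333·0.879673 + 0.0833333·0.239651 + 0.0833333·0.908324 + 0.5·1 = 0.888889.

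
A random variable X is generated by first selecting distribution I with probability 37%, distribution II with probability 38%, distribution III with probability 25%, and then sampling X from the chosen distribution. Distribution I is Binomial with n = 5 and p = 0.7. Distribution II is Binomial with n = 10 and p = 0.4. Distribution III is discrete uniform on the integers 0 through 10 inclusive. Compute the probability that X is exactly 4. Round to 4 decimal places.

0.2513

Conditional on each component, P(X = 4): I: 0.36015; II: 0.250823; III: 0.0909091.
By total probability, P(X = 4) = 0.37·0.36015 + 0.38·0.250823 + 0.25·0.0909091 = 0.251295.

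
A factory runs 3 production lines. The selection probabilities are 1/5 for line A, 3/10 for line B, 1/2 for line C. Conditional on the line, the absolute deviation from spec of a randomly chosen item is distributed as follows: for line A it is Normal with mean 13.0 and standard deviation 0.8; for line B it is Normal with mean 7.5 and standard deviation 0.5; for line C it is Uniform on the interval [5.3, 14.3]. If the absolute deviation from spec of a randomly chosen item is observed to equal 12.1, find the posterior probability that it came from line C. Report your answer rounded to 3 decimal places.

0.512

Likelihoods f(12.1 | ·): A: 0.264846; B: 3.33118e-19; C: 0.111111.
Posterior ∝ prior × likelihood. Numerator for C: 0.5·0.111111 = 0.0555556.
Normalizing constant: 0.2·0.264846 + 0.3·3.33118e-19 + 0.5·0.111111 = 0.108525.
P(C | observation) = 0.0555556 / 0.108525 = 0.511916.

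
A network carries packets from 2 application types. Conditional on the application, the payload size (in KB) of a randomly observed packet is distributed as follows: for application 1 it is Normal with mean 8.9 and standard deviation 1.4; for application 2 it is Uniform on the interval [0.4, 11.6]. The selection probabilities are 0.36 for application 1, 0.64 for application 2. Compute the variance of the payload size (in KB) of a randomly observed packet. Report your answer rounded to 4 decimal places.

9.3334

Per component, 1: μ=8.9, E[X²]=81.17; 2: μ=6, E[X²]=46.4533.
E[X] = 0.36·8.9 + 0.64·6 = 7.044.
E[X²] = 0.36·81.17 + 0.64·46.4533 = 58.9513.
Var(X) = E[X²] − (E[X])² = 58.9513 − 49.6179 = 9.3334.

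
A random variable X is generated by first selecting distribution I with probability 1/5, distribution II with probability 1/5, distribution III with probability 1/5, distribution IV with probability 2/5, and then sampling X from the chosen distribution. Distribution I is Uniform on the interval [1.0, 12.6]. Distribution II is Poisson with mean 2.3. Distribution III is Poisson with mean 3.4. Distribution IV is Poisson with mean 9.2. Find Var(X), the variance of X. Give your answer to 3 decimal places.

15.344

Per component, I: μ=6.8, E[X²]=57.4533; II: μ=2.3, E[X²]=7.59; III: μ=3.4, E[X²]=14.96; IV: μ=9.2, E[X²]=93.84.
E[X] = 0.2·6.8 + 0.2·2.3 + 0.2·3.4 + 0.4·9.2 = 6.18.
E[X²] = 0.2·57.4533 + 0.2·7.59 + 0.2·14.96 + 0.4·93.84 = 53.5367.
Var(X) = E[X²] − (E[X])² = 53.5367 − 38.1924 = 15.3443.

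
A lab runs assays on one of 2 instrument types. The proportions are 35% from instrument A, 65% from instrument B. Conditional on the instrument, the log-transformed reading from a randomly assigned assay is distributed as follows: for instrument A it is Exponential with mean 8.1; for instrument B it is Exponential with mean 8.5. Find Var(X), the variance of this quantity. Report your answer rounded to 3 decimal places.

69.962

Per component, A: μ=8.1, E[X²]=131.22; B: μ=8.5, E[X²]=144.5.
E[X] = 0.35·8.1 + 0.65·8.5 = 8.36.
E[X²] = 0.35·131.22 + 0.65·144.5 = 139.852.
Var(X) = E[X²] − (E[X])² = 139.852 − 69.8896 = 69.9624.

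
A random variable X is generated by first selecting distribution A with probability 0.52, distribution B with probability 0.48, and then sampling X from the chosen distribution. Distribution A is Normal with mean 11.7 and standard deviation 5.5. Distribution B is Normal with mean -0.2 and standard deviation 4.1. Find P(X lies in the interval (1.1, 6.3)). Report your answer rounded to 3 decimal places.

Conditional on each component, P(1.1 < X < 6.3): A: 0.136122; B: 0.319152.
By total probability, P(1.1 < X < 6.3) = 0.52·0.136122 + 0.48·0.319152 = 0.223977.

0.224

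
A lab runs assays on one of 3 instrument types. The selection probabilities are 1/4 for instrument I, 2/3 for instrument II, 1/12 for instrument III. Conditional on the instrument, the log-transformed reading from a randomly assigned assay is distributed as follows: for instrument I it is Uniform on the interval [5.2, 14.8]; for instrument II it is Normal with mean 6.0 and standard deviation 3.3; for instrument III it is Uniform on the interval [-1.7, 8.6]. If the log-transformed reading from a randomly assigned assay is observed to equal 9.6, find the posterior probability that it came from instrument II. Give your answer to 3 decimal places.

Likelihoods f(9.6 | ·): I: 0.104167; II: 0.0666765; III: 0.
Posterior ∝ prior × likelihood. Numerator for II: 0.666667·0.0666765 = 0.044451.
Normalizing constant: 0.25·0.104167 + 0.666667·0.0666765 + 0.0833333·0 = 0.0704927.
P(II | observation) = 0.044451 / 0.0704927 = 0.630576.

0.631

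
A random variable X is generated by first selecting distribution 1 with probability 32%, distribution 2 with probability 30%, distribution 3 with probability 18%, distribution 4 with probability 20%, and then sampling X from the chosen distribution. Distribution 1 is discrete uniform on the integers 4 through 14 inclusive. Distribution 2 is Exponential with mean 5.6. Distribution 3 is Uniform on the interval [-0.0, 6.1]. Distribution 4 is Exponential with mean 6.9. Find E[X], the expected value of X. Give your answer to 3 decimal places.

Component means — 1: 9; 2: 5.6; 3: 3.05; 4: 6.9.
E[X] = 0.32·9 + 0.3·5.6 + 0.18·3.05 + 0.2·6.9 = 6.489.

6.489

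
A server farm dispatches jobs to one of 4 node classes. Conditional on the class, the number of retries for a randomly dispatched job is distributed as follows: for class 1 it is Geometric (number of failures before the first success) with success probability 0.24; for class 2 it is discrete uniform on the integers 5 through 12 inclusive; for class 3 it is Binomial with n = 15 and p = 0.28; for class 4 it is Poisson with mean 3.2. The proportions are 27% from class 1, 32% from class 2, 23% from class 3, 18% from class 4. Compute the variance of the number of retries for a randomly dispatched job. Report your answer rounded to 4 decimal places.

12.0582

Per component, 1: μ=3.16667, E[X²]=23.2222; 2: μ=8.5, E[X²]=77.5; 3: μ=4.2, E[X²]=20.664; 4: μ=3.2, E[X²]=13.44.
E[X] = 0.27·3.16667 + 0.32·8.5 + 0.23·4.2 + 0.18·3.2 = 5.117.
E[X²] = 0.27·23.2222 + 0.32·77.5 + 0.23·20.664 + 0.18·13.44 = 38.2419.
Var(X) = E[X²] − (E[X])² = 38.2419 − 26.1837 = 12.0582.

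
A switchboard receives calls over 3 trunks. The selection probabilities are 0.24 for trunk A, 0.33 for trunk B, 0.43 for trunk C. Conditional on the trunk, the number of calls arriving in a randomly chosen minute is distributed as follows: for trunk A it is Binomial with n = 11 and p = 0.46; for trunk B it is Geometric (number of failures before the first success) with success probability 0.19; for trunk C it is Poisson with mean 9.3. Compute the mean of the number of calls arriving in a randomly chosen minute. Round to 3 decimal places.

6.620

Component means — A: 5.06; B: 4.26316; C: 9.3.
E[X] = 0.24·5.06 + 0.33·4.26316 + 0.43·9.3 = 6.62024.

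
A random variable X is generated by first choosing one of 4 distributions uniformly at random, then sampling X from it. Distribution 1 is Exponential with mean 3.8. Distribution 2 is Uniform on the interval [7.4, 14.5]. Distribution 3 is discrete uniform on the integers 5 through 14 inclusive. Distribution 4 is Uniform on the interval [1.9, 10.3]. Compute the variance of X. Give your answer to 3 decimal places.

16.073

Per component, 1: μ=3.8, E[X²]=28.88; 2: μ=10.95, E[X²]=124.103; 3: μ=9.5, E[X²]=98.5; 4: μ=6.1, E[X²]=43.09.
E[X] = 0.25·3.8 + 0.25·10.95 + 0.25·9.5 + 0.25·6.1 = 7.5875.
E[X²] = 0.25·28.88 + 0.25·124.103 + 0.25·98.5 + 0.25·43.09 = 73.6433.
Var(X) = E[X²] − (E[X])² = 73.6433 − 57.5702 = 16.0732.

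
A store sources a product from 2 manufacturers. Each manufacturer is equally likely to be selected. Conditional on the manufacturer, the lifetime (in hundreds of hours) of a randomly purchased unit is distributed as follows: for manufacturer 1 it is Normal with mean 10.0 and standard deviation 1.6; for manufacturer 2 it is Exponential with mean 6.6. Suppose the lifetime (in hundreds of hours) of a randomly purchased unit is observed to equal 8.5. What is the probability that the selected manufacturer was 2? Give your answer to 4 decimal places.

Likelihoods f(8.5 | ·): 1: 0.160671; 2: 0.0417963.
Posterior ∝ prior × likelihood. Numerator for 2: 0.5·0.0417963 = 0.0208981.
Normalizing constant: 0.5·0.160671 + 0.5·0.0417963 = 0.101234.
P(2 | observation) = 0.0208981 / 0.101234 = 0.206434.

0.2064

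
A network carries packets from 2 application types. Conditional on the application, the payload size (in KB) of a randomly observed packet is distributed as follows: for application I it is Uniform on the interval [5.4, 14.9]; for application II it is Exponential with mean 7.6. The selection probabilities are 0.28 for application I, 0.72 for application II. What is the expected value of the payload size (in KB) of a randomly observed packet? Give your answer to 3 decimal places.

8.314

Component means — I: 10.15; II: 7.6.
E[X] = 0.28·10.15 + 0.72·7.6 = 8.314.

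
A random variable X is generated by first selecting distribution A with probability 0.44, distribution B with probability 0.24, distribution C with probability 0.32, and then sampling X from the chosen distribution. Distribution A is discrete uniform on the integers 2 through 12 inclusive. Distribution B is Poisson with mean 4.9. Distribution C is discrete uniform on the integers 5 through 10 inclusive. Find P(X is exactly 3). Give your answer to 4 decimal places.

Conditional on each component, P(X = 3): A: 0.0909091; B: 0.146014; C: 0.
By total probability, P(X = 3) = 0.44·0.0909091 + 0.24·0.146014 + 0.32·0 = 0.0750433.

0.0750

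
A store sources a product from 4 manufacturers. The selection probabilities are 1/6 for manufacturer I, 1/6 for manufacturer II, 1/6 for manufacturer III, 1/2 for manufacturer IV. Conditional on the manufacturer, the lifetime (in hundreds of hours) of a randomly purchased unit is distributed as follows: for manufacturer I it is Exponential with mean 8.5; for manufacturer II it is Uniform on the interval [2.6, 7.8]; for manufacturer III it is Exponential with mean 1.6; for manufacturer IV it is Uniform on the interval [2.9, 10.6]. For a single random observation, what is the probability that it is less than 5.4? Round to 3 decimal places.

0.491

Conditional on each manufacturer, P(X < 5.4): I: 0.47022; II: 0.538462; III: 0.965782; IV: 0.324675.
By total probability, P(X < 5.4) = 0.166667·0.47022 + 0.166667·0.538462 + 0.166667·0.965782 + 0.5·0.324675 = 0.491415.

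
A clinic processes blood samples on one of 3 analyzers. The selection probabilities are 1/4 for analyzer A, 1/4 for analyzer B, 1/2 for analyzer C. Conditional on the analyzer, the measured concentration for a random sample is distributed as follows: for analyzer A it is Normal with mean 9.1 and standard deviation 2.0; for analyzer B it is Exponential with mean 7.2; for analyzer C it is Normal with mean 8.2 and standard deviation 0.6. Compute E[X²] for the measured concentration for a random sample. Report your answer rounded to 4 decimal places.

81.4225

For each component E[X²] = Var + (mean)², giving A: 86.81; B: 103.68; C: 67.6.
Overall E[X²] = 0.25·86.81 + 0.25·103.68 + 0.5·67.6 = 81.4225.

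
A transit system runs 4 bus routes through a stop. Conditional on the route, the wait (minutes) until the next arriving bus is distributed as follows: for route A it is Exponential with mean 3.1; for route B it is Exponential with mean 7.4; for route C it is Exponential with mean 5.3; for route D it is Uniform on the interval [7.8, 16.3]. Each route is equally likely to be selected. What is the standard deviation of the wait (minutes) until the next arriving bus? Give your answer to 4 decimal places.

5.9632

Per component, A: μ=3.1, E[X²]=19.22; B: μ=7.4, E[X²]=109.52; C: μ=5.3, E[X²]=56.18; D: μ=12.05, E[X²]=151.223.
E[X] = 0.25·3.1 + 0.25·7.4 + 0.25·5.3 + 0.25·12.05 = 6.9625.
E[X²] = 0.25·19.22 + 0.25·109.52 + 0.25·56.18 + 0.25·151.223 = 84.0358.
Var(X) = E[X²] − (E[X])² = 84.0358 − 48.4764 = 35.5594.
SD(X) = √35.5594 = 5.96317.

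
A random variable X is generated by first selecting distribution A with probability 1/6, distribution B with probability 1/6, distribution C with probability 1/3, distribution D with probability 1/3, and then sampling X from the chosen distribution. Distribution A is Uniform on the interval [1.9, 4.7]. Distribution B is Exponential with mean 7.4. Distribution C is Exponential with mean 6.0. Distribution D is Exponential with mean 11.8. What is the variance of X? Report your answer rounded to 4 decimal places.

77.4569

Per component, A: μ=3.3, E[X²]=11.5433; B: μ=7.4, E[X²]=109.52; C: μ=6, E[X²]=72; D: μ=11.8, E[X²]=278.48.
E[X] = 0.166667·3.3 + 0.166667·7.4 + 0.333333·6 + 0.333333·11.8 = 7.71667.
E[X²] = 0.166667·11.5433 + 0.166667·109.52 + 0.333333·72 + 0.333333·278.48 = 137.004.
Var(X) = E[X²] − (E[X])² = 137.004 − 59.5469 = 77.4569.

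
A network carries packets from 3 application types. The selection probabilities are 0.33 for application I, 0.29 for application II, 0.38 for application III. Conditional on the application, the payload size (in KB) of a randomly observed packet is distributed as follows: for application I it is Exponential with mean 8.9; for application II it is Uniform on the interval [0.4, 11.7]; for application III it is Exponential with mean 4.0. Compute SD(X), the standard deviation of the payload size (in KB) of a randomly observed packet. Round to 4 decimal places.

Per component, I: μ=8.9, E[X²]=158.42; II: μ=6.05, E[X²]=47.2433; III: μ=4, E[X²]=32.
E[X] = 0.33·8.9 + 0.29·6.05 + 0.38·4 = 6.2115.
E[X²] = 0.33·158.42 + 0.29·47.2433 + 0.38·32 = 78.1392.
Var(X) = E[X²] − (E[X])² = 78.1392 − 38.5827 = 39.5564.
SD(X) = √39.5564 = 6.28939.

6.2894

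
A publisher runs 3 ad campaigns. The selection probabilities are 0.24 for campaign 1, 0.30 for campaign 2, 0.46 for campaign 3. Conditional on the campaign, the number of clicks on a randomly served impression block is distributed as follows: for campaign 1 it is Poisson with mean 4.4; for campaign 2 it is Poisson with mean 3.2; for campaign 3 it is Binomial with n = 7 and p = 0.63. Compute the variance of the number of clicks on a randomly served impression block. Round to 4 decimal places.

3.0723

Per component, 1: μ=4.4, E[X²]=23.76; 2: μ=3.2, E[X²]=13.44; 3: μ=4.41, E[X²]=21.0798.
E[X] = 0.24·4.4 + 0.3·3.2 + 0.46·4.41 = 4.0446.
E[X²] = 0.24·23.76 + 0.3·13.44 + 0.46·21.0798 = 19.4311.
Var(X) = E[X²] − (E[X])² = 19.4311 − 16.3588 = 3.07232.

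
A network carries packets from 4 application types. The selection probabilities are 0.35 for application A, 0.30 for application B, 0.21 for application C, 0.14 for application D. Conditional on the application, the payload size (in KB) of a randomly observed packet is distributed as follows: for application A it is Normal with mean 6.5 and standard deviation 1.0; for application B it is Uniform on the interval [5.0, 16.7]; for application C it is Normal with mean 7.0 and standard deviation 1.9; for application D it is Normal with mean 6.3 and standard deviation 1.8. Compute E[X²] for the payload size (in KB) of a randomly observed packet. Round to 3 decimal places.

70.935

For each component E[X²] = Var + (mean)², giving A: 43.25; B: 129.13; C: 52.61; D: 42.93.
Overall E[X²] = 0.35·43.25 + 0.3·129.13 + 0.21·52.61 + 0.14·42.93 = 70.9348.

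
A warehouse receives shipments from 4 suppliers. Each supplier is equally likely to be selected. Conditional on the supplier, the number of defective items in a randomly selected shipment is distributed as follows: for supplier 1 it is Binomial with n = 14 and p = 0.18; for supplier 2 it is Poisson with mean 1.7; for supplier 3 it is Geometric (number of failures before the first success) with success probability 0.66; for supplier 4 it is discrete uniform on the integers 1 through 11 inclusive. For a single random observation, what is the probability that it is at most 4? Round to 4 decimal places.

Conditional on each supplier, P(X ≤ 4): 1: 0.909304; 2: 0.970385; 3: 0.995456; 4: 0.363636.
By total probability, P(X ≤ 4) = 0.25·0.909304 + 0.25·0.970385 + 0.25·0.995456 + 0.25·0.363636 = 0.809695.

0.8097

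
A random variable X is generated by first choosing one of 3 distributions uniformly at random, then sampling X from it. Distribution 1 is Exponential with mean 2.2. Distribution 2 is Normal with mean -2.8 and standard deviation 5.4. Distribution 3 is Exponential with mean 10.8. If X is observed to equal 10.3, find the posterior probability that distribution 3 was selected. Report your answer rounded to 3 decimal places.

0.815

Likelihoods f(10.3 | ·): 1: 0.00421007; 2: 0.00389565; 3: 0.035677.
Posterior ∝ prior × likelihood. Numerator for 3: 0.333333·0.035677 = 0.0118923.
Normalizing constant: 0.333333·0.00421007 + 0.333333·0.00389565 + 0.333333·0.035677 = 0.0145942.
P(3 | observation) = 0.0118923 / 0.0145942 = 0.814865.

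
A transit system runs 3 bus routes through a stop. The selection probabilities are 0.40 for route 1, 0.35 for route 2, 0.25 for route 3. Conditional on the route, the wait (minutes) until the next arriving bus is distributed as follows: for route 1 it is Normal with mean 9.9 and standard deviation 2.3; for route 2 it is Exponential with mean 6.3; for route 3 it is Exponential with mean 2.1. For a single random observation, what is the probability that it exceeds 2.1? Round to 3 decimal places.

Conditional on each route, P(X > 2.1): 1: 0.999652; 2: 0.716531; 3: 0.367879.
By total probability, P(X > 2.1) = 0.4·0.999652 + 0.35·0.716531 + 0.25·0.367879 = 0.742617.

0.743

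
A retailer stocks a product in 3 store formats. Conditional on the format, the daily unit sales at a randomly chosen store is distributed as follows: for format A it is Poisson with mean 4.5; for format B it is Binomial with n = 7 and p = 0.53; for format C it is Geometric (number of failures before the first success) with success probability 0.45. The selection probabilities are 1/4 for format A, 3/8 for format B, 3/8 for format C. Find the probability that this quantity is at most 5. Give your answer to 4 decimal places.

0.8836

Conditional on each format, P(X ≤ 5): A: 0.70293; B: 0.915332; C: 0.972319.
By total probability, P(X ≤ 5) = 0.25·0.70293 + 0.375·0.915332 + 0.375·0.972319 = 0.883602.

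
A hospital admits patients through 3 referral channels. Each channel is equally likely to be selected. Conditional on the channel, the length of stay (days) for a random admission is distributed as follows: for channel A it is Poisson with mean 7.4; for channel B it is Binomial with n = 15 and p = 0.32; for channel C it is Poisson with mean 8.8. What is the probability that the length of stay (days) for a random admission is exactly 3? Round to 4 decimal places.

0.0680

Conditional on each channel, P(X = 3): A: 0.0412824; B: 0.145736; C: 0.0171201.
By total probability, P(X = 3) = 0.333333·0.0412824 + 0.333333·0.145736 + 0.333333·0.0171201 = 0.0680463.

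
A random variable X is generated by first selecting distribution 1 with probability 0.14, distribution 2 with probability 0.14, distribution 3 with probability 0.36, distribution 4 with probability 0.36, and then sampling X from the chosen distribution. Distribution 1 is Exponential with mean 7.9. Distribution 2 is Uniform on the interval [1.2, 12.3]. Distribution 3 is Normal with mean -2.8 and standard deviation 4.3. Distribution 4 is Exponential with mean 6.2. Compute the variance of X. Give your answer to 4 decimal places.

51.7210

Per component, 1: μ=7.9, E[X²]=124.82; 2: μ=6.75, E[X²]=55.83; 3: μ=-2.8, E[X²]=26.33; 4: μ=6.2, E[X²]=76.88.
E[X] = 0.14·7.9 + 0.14·6.75 + 0.36·-2.8 + 0.36·6.2 = 3.275.
E[X²] = 0.14·124.82 + 0.14·55.83 + 0.36·26.33 + 0.36·76.88 = 62.4466.
Var(X) = E[X²] − (E[X])² = 62.4466 − 10.7256 = 51.721.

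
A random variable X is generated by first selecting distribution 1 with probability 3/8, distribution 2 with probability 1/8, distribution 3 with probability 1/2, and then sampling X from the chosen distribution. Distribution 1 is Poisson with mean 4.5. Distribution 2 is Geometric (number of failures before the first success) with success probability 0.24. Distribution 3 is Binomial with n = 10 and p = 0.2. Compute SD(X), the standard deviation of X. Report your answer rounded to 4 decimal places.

Per component, 1: μ=4.5, E[X²]=24.75; 2: μ=3.16667, E[X²]=23.2222; 3: μ=2, E[X²]=5.6.
E[X] = 0.375·4.5 + 0.125·3.16667 + 0.5·2 = 3.08333.
E[X²] = 0.375·24.75 + 0.125·23.2222 + 0.5·5.6 = 14.984.
Var(X) = E[X²] − (E[X])² = 14.984 − 9.50694 = 5.47708.
SD(X) = √5.47708 = 2.34032.

2.3403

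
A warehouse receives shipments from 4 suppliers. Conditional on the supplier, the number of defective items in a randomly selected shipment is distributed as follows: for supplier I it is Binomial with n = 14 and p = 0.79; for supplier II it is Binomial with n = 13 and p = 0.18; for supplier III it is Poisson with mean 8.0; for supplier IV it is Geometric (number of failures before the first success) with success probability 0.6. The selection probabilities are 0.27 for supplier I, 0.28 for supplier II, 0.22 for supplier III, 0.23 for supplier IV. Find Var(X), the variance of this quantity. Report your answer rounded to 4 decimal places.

21.0676

Per component, I: μ=11.06, E[X²]=124.646; II: μ=2.34, E[X²]=7.3944; III: μ=8, E[X²]=72; IV: μ=0.666667, E[X²]=1.55556.
E[X] = 0.27·11.06 + 0.28·2.34 + 0.22·8 + 0.23·0.666667 = 5.55473.
E[X²] = 0.27·124.646 + 0.28·7.3944 + 0.22·72 + 0.23·1.55556 = 51.9227.
Var(X) = E[X²] − (E[X])² = 51.9227 − 30.8551 = 21.0676.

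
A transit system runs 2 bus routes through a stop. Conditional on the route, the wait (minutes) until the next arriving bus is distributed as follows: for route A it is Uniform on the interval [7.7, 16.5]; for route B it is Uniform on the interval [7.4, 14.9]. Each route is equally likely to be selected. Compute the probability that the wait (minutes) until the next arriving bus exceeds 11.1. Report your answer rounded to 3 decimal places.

0.560

Conditional on each route, P(X > 11.1): A: 0.613636; B: 0.506667.
By total probability, P(X > 11.1) = 0.5·0.613636 + 0.5·0.506667 = 0.560152.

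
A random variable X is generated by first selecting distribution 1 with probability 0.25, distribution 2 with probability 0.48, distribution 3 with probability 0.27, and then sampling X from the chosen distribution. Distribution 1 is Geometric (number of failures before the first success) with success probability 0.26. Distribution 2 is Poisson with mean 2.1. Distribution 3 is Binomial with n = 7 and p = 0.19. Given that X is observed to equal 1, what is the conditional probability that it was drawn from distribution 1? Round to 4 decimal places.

0.1762

Likelihoods P(X=1 | ·): 1: 0.1924; 2: 0.257158; 3: 0.375631.
Posterior ∝ prior × likelihood. Numerator for 1: 0.25·0.1924 = 0.0481.
Normalizing constant: 0.25·0.1924 + 0.48·0.257158 + 0.27·0.375631 = 0.272957.
P(1 | observation) = 0.0481 / 0.272957 = 0.176219.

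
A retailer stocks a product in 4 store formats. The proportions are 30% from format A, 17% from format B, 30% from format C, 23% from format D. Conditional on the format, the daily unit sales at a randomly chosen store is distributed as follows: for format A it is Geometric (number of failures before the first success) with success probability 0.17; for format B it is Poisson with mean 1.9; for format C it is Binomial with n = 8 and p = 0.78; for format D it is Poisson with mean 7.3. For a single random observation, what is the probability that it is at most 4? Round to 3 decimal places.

Conditional on each format, P(X ≤ 4): A: 0.606096; B: 0.955919; C: 0.0764853; D: 0.14734.
By total probability, P(X ≤ 4) = 0.3·0.606096 + 0.17·0.955919 + 0.3·0.0764853 + 0.23·0.14734 = 0.401169.

0.401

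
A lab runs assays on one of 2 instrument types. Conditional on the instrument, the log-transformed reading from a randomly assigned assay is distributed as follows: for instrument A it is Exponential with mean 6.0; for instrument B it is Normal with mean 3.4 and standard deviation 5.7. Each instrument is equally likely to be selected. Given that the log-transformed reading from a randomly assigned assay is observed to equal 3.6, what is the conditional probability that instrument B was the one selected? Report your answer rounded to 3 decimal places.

0.433

Likelihoods f(3.6 | ·): A: 0.0914686; B: 0.0699468.
Posterior ∝ prior × likelihood. Numerator for B: 0.5·0.0699468 = 0.0349734.
Normalizing constant: 0.5·0.0914686 + 0.5·0.0699468 = 0.0807077.
P(B | observation) = 0.0349734 / 0.0807077 = 0.433334.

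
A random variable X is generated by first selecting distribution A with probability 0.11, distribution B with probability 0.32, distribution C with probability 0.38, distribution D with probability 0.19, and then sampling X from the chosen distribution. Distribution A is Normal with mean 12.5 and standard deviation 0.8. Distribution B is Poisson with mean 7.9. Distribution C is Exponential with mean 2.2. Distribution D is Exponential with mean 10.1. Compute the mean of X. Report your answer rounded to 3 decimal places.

6.658

Component means — A: 12.5; B: 7.9; C: 2.2; D: 10.1.
E[X] = 0.11·12.5 + 0.32·7.9 + 0.38·2.2 + 0.19·10.1 = 6.658.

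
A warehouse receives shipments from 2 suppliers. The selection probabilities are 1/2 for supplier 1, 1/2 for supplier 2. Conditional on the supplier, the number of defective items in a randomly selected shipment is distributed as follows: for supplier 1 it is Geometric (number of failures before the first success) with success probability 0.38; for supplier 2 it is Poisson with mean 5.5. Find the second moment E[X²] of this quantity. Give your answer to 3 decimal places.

21.353

For each component E[X²] = Var + (mean)², giving 1: 6.95568; 2: 35.75.
Overall E[X²] = 0.5·6.95568 + 0.5·35.75 = 21.3528.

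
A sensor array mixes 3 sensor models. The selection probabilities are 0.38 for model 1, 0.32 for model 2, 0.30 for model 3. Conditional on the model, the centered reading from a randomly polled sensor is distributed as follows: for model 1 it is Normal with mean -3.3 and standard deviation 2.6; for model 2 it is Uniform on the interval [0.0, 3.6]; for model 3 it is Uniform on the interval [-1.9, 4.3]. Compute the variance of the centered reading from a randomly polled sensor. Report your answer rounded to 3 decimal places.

Per component, 1: μ=-3.3, E[X²]=17.65; 2: μ=1.8, E[X²]=4.32; 3: μ=1.2, E[X²]=4.64333.
E[X] = 0.38·-3.3 + 0.32·1.8 + 0.3·1.2 = -0.318.
E[X²] = 0.38·17.65 + 0.32·4.32 + 0.3·4.64333 = 9.4824.
Var(X) = E[X²] − (E[X])² = 9.4824 − 0.101124 = 9.38128.

9.381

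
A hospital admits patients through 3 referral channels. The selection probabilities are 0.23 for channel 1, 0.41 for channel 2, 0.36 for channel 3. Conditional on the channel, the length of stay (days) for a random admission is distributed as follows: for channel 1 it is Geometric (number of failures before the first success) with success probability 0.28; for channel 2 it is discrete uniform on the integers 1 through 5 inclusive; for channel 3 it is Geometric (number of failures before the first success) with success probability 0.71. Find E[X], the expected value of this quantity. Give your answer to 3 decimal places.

1.968

Component means — 1: 2.57143; 2: 3; 3: 0.408451.
E[X] = 0.23·2.57143 + 0.41·3 + 0.36·0.408451 = 1.96847.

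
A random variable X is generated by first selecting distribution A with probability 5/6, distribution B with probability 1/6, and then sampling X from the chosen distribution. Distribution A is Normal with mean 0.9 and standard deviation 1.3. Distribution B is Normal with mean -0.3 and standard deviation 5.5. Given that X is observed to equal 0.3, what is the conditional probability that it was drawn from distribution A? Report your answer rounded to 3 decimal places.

0.950

Likelihoods f(0.3 | ·): A: 0.275874; B: 0.0721046.
Posterior ∝ prior × likelihood. Numerator for A: 0.833333·0.275874 = 0.229895.
Normalizing constant: 0.833333·0.275874 + 0.166667·0.0721046 = 0.241912.
P(A | observation) = 0.229895 / 0.241912 = 0.950323.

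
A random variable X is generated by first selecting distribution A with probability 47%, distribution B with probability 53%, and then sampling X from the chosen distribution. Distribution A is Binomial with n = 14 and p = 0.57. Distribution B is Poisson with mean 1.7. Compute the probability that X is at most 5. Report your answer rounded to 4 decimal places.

Conditional on each component, P(X ≤ 5): A: 0.0909679; B: 0.992001.
By total probability, P(X ≤ 5) = 0.47·0.0909679 + 0.53·0.992001 = 0.568515.

0.5685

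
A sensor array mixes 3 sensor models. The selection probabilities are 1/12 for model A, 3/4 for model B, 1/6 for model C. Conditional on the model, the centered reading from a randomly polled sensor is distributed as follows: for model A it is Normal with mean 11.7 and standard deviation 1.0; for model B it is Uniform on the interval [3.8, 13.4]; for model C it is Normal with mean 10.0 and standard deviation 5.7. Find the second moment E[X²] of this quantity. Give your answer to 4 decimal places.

For each component E[X²] = Var + (mean)², giving A: 137.89; B: 81.64; C: 132.49.
Overall E[X²] = 0.0833333·137.89 + 0.75·81.64 + 0.166667·132.49 = 94.8025.

94.8025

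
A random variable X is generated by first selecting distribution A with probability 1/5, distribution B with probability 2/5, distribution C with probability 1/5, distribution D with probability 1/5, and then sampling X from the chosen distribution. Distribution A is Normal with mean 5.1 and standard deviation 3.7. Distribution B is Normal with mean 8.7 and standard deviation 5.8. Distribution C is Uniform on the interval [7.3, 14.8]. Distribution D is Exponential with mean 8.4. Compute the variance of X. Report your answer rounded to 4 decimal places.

34.8619

Per component, A: μ=5.1, E[X²]=39.7; B: μ=8.7, E[X²]=109.33; C: μ=11.05, E[X²]=126.79; D: μ=8.4, E[X²]=141.12.
E[X] = 0.2·5.1 + 0.4·8.7 + 0.2·11.05 + 0.2·8.4 = 8.39.
E[X²] = 0.2·39.7 + 0.4·109.33 + 0.2·126.79 + 0.2·141.12 = 105.254.
Var(X) = E[X²] − (E[X])² = 105.254 − 70.3921 = 34.8619.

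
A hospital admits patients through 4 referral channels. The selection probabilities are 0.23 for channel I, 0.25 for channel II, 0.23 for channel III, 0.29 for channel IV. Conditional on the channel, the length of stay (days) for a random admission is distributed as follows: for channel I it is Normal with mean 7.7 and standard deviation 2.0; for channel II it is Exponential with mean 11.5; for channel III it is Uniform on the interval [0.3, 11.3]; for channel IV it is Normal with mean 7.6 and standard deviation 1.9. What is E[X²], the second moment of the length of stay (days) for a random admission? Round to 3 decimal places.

108.535

For each component E[X²] = Var + (mean)², giving I: 63.29; II: 264.5; III: 43.7233; IV: 61.37.
Overall E[X²] = 0.23·63.29 + 0.25·264.5 + 0.23·43.7233 + 0.29·61.37 = 108.535.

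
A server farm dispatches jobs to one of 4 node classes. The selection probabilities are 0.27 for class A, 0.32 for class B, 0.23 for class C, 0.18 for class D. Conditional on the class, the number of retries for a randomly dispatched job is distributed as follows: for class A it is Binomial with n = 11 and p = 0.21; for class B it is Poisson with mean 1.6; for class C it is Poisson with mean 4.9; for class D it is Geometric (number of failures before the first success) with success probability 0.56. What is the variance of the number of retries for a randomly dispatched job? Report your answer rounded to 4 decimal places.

4.4978

Per component, A: μ=2.31, E[X²]=7.161; B: μ=1.6, E[X²]=4.16; C: μ=4.9, E[X²]=28.91; D: μ=0.785714, E[X²]=2.02041.
E[X] = 0.27·2.31 + 0.32·1.6 + 0.23·4.9 + 0.18·0.785714 = 2.40413.
E[X²] = 0.27·7.161 + 0.32·4.16 + 0.23·28.91 + 0.18·2.02041 = 10.2776.
Var(X) = E[X²] − (E[X])² = 10.2776 − 5.77983 = 4.49781.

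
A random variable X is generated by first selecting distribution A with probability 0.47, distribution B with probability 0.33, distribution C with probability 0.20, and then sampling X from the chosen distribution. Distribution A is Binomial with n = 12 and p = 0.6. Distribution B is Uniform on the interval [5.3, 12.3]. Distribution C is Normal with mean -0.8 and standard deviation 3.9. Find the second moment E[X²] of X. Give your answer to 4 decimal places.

For each component E[X²] = Var + (mean)², giving A: 54.72; B: 81.5233; C: 15.85.
Overall E[X²] = 0.47·54.72 + 0.33·81.5233 + 0.2·15.85 = 55.7911.

55.7911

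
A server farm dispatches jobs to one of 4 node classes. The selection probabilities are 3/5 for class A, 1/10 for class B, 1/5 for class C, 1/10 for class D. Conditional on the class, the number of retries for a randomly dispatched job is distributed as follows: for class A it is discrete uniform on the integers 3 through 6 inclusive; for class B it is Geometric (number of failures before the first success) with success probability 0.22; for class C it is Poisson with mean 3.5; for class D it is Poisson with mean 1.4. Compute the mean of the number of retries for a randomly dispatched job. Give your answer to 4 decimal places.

Component means — A: 4.5; B: 3.54545; C: 3.5; D: 1.4.
E[X] = 0.6·4.5 + 0.1·3.54545 + 0.2·3.5 + 0.1·1.4 = 3.89455.

3.8945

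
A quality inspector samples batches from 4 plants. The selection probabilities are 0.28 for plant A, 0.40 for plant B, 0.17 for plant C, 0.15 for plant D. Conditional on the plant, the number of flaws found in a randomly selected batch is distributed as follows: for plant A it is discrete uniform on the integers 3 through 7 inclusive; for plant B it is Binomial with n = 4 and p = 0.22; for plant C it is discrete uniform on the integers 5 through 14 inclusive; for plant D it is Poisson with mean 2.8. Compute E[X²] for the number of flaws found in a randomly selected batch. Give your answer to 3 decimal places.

For each component E[X²] = Var + (mean)², giving A: 27; B: 1.4608; C: 98.5; D: 10.64.
Overall E[X²] = 0.28·27 + 0.4·1.4608 + 0.17·98.5 + 0.15·10.64 = 26.4853.

26.485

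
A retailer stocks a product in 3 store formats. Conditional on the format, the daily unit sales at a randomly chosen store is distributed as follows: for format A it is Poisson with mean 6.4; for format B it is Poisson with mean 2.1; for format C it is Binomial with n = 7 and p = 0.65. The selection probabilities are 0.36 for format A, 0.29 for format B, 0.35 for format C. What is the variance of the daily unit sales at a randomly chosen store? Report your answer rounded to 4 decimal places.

6.4412

Per component, A: μ=6.4, E[X²]=47.36; B: μ=2.1, E[X²]=6.51; C: μ=4.55, E[X²]=22.295.
E[X] = 0.36·6.4 + 0.29·2.1 + 0.35·4.55 = 4.5055.
E[X²] = 0.36·47.36 + 0.29·6.51 + 0.35·22.295 = 26.7407.
Var(X) = E[X²] − (E[X])² = 26.7407 − 20.2995 = 6.44122.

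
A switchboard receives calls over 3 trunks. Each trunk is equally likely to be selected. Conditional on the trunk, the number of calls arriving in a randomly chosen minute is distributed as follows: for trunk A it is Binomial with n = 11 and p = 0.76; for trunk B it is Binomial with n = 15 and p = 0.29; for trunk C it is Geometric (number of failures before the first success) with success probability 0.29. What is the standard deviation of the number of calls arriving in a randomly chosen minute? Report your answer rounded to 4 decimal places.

Per component, A: μ=8.36, E[X²]=71.896; B: μ=4.35, E[X²]=22.011; C: μ=2.44828, E[X²]=14.4364.
E[X] = 0.333333·8.36 + 0.333333·4.35 + 0.333333·2.44828 = 5.05276.
E[X²] = 0.333333·71.896 + 0.333333·22.011 + 0.333333·14.4364 = 36.1145.
Var(X) = E[X²] − (E[X])² = 36.1145 − 25.5304 = 10.5841.
SD(X) = √10.5841 = 3.25332.

3.2533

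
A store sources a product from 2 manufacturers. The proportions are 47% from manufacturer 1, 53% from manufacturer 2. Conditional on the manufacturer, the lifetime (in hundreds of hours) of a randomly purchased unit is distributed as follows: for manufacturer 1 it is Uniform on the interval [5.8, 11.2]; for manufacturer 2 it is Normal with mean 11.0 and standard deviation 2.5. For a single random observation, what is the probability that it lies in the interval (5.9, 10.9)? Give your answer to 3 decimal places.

0.681

Conditional on each manufacturer, P(5.9 < X < 10.9): 1: 0.925926; 2: 0.463371.
By total probability, P(5.9 < X < 10.9) = 0.47·0.925926 + 0.53·0.463371 = 0.680772.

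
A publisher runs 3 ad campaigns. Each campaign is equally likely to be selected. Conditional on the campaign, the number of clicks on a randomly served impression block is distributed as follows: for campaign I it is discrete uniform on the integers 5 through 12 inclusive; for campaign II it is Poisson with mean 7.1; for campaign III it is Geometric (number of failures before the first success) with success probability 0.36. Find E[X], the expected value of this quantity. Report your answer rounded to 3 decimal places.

5.793

Component means — I: 8.5; II: 7.1; III: 1.77778.
E[X] = 0.333333·8.5 + 0.333333·7.1 + 0.333333·1.77778 = 5.79259.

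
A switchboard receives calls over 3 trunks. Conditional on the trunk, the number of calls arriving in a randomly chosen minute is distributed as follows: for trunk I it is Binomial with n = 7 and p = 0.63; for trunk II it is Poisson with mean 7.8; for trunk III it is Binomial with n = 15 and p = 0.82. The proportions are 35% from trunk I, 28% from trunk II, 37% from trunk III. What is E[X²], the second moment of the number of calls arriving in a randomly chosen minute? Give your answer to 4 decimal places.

83.3936

For each component E[X²] = Var + (mean)², giving I: 21.0798; II: 68.64; III: 153.504.
Overall E[X²] = 0.35·21.0798 + 0.28·68.64 + 0.37·153.504 = 83.3936.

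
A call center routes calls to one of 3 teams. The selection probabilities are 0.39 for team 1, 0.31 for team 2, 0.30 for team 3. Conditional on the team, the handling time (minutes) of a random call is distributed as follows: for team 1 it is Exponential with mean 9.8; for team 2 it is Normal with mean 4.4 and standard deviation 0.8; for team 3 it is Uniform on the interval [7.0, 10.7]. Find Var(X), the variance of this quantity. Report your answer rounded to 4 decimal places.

43.4689

Per component, 1: μ=9.8, E[X²]=192.08; 2: μ=4.4, E[X²]=20; 3: μ=8.85, E[X²]=79.4633.
E[X] = 0.39·9.8 + 0.31·4.4 + 0.3·8.85 = 7.841.
E[X²] = 0.39·192.08 + 0.31·20 + 0.3·79.4633 = 104.95.
Var(X) = E[X²] − (E[X])² = 104.95 − 61.4813 = 43.4689.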